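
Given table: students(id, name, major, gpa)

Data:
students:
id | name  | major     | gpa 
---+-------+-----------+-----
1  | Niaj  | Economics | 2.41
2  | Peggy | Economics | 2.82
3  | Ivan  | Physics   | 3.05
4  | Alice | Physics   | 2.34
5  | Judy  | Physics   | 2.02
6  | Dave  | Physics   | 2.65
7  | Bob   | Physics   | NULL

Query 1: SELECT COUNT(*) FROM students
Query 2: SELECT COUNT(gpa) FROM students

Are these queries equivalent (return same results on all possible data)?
No, not equivalent

Query 1 returns: [(7,)]
Query 2 returns: [(6,)]

Reason: COUNT(*) includes NULLs, COUNT(column) excludes them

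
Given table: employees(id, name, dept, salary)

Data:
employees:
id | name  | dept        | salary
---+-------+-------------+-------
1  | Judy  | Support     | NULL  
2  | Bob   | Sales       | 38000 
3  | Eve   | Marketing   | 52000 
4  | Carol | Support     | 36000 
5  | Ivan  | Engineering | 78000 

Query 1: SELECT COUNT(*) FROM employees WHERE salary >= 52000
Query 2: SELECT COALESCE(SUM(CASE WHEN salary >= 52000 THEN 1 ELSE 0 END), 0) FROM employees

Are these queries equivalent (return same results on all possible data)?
Yes, equivalent

Both queries return: [(2,)]

Reason: COUNT with WHERE vs conditional SUM (COALESCE handles empty-table NULL)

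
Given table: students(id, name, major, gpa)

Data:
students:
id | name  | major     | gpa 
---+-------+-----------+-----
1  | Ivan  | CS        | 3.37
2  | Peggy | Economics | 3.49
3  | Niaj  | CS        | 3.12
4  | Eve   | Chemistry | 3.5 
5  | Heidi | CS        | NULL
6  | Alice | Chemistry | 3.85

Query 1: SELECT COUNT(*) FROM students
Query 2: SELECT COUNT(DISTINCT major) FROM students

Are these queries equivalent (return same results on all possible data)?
No, not equivalent

Query 1 returns: [(6,)]
Query 2 returns: [(3,)]

Reason: COUNT(*) counts rows, COUNT(DISTINCT major) counts unique majors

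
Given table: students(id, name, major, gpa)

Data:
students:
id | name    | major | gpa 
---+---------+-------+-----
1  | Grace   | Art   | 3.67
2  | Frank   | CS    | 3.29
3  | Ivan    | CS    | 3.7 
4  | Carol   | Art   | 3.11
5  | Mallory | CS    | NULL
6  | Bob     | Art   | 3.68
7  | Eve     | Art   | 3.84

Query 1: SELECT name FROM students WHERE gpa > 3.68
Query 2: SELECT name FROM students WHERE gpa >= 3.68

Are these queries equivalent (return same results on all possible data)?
No, not equivalent

Query 1 returns: [('Ivan',), ('Eve',)]
Query 2 returns: [('Ivan',), ('Bob',), ('Eve',)]

Reason: > vs >= gives different results when gpa = 3.68 exists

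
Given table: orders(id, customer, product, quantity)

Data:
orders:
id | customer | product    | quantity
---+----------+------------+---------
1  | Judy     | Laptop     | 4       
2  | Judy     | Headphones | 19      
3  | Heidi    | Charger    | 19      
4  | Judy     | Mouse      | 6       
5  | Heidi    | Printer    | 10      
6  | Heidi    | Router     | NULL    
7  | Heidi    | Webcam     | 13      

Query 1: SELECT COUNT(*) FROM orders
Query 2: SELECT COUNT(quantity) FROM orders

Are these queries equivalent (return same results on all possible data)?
No, not equivalent

Query 1 returns: [(7,)]
Query 2 returns: [(6,)]

Reason: COUNT(*) includes NULLs, COUNT(column) excludes them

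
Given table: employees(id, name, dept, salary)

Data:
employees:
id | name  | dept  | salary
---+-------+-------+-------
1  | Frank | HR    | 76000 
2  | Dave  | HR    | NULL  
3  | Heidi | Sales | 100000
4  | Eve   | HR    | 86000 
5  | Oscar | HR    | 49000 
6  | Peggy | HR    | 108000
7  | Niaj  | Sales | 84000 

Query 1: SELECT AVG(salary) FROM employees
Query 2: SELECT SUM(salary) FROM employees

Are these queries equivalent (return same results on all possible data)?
No, not equivalent

Query 1 returns: [(83833.33333333333,)]
Query 2 returns: [(503000,)]

Reason: AVG vs SUM give different aggregate values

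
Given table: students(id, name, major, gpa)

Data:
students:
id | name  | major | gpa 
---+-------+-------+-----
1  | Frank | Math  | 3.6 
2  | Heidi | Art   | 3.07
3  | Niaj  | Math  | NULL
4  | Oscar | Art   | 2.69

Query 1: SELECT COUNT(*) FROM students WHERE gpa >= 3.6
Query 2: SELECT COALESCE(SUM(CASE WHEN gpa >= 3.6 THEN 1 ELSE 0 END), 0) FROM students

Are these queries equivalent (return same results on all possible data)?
Yes, equivalent

Both queries return: [(1,)]

Reason: COUNT with WHERE vs conditional SUM (COALESCE handles empty-table NULL)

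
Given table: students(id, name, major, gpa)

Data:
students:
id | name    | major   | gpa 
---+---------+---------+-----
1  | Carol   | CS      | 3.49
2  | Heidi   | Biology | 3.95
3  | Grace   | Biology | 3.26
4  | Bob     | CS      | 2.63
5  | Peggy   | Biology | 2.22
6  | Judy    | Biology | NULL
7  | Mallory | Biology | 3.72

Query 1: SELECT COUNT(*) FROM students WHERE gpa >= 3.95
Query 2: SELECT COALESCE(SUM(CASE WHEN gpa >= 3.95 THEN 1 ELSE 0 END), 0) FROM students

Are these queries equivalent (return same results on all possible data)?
Yes, equivalent

Both queries return: [(1,)]

Reason: COUNT with WHERE vs conditional SUM (COALESCE handles empty-table NULL)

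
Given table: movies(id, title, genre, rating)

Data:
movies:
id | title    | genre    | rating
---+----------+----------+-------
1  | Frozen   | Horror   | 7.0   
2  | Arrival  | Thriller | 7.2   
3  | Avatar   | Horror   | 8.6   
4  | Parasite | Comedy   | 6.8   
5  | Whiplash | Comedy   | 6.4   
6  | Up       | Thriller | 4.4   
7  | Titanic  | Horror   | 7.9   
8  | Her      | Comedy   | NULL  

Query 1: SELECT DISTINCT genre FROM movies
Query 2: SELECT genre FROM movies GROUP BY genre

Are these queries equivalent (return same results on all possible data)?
Yes, equivalent

Both queries return: [('Comedy',), ('Horror',), ('Thriller',)]

Reason: Both get unique genres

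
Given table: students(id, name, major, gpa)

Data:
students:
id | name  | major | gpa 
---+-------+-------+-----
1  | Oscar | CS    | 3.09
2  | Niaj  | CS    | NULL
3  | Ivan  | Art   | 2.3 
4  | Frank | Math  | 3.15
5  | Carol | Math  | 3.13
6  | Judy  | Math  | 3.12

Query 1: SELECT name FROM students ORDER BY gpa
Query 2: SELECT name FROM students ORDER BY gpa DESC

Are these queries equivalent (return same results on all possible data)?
No, not equivalent

Query 1 returns: [('Niaj',), ('Ivan',), ('Oscar',), ('Judy',), ('Carol',), ('Frank',)]
Query 2 returns: [('Frank',), ('Carol',), ('Judy',), ('Oscar',), ('Ivan',), ('Niaj',)]

Reason: ASC vs DESC gives opposite ordering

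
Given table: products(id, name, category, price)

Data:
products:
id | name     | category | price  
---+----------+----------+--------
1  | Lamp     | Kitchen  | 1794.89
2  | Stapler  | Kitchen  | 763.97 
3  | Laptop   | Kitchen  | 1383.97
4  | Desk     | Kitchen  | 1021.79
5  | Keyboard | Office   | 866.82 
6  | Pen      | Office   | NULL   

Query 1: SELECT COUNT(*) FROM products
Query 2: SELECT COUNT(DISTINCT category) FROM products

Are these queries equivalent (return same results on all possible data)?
No, not equivalent

Query 1 returns: [(6,)]
Query 2 returns: [(2,)]

Reason: COUNT(*) counts rows, COUNT(DISTINCT category) counts unique categorys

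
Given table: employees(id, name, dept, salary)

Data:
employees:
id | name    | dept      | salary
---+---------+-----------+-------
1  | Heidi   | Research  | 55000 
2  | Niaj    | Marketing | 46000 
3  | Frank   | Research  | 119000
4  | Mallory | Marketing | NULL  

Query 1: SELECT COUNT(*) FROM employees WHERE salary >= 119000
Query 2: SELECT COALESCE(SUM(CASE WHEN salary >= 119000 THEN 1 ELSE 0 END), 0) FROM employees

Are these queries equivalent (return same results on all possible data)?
Yes, equivalent

Both queries return: [(1,)]

Reason: COUNT with WHERE vs conditional SUM (COALESCE handles empty-table NULL)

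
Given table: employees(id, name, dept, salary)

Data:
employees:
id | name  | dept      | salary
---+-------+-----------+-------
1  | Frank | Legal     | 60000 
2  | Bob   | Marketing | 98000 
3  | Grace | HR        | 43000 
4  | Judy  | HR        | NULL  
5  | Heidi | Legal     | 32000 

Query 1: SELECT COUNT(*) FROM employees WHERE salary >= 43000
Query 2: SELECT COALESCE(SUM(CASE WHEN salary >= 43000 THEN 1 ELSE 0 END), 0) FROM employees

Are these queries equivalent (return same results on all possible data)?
Yes, equivalent

Both queries return: [(3,)]

Reason: COUNT with WHERE vs conditional SUM (COALESCE handles empty-table NULL)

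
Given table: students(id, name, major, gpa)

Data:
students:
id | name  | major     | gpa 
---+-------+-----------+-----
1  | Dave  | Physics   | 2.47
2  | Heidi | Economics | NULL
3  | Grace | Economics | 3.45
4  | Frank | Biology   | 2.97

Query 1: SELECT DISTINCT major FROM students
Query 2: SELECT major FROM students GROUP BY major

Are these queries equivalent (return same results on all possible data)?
Yes, equivalent

Both queries return: [('Biology',), ('Economics',), ('Physics',)]

Reason: Both get unique majors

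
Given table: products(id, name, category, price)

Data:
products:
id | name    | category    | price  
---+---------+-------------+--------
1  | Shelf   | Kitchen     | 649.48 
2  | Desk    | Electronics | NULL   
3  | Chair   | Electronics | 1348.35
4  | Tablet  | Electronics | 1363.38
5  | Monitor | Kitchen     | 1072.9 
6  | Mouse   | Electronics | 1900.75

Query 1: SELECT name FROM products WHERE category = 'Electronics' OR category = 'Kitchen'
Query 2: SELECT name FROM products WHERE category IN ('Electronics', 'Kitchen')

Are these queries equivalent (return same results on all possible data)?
Yes, equivalent

Both queries return: [('Chair',), ('Desk',), ('Monitor',), ('Mouse',), ('Shelf',), ('Tablet',)]

Reason: OR vs IN are equivalent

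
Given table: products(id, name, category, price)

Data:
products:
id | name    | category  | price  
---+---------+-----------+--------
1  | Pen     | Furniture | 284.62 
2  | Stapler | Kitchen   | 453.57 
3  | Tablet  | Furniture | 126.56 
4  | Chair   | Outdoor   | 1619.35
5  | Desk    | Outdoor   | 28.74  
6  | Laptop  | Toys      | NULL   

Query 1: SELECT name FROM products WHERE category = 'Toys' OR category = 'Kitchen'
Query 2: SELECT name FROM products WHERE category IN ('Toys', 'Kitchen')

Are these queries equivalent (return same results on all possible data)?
Yes, equivalent

Both queries return: [('Laptop',), ('Stapler',)]

Reason: OR vs IN are equivalent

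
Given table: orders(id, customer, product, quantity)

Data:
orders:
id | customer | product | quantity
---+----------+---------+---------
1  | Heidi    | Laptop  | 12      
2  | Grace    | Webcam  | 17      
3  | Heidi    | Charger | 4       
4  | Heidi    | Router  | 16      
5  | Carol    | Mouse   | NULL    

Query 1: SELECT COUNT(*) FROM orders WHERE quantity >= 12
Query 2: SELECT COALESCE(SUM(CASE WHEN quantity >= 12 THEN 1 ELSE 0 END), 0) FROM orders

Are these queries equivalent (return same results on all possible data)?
Yes, equivalent

Both queries return: [(3,)]

Reason: COUNT with WHERE vs conditional SUM (COALESCE handles empty-table NULL)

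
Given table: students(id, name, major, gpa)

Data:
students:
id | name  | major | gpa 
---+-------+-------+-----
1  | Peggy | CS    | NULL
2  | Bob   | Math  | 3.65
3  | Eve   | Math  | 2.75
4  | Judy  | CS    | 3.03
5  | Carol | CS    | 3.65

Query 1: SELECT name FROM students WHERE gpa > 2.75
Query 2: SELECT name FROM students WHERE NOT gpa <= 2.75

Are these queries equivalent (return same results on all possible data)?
Yes, equivalent

Both queries return: [('Bob',), ('Carol',), ('Judy',)]

Reason: Both filter gpa > 2.75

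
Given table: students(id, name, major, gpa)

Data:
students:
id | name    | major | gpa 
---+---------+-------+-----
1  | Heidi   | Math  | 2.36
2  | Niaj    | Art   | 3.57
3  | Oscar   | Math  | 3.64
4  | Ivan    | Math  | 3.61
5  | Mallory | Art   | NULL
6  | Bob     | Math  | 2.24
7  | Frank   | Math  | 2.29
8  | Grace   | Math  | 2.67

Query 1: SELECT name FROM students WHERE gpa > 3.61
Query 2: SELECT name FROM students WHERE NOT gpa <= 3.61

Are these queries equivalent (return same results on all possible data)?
Yes, equivalent

Both queries return: [('Oscar',)]

Reason: Both filter gpa > 3.61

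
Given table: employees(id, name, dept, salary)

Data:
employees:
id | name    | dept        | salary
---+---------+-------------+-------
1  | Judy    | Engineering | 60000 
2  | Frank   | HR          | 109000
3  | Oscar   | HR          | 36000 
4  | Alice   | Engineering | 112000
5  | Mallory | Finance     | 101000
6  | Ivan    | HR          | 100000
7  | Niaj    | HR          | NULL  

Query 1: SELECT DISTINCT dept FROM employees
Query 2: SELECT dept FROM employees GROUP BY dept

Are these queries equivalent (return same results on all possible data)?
Yes, equivalent

Both queries return: [('Engineering',), ('Finance',), ('HR',)]

Reason: Both get unique depts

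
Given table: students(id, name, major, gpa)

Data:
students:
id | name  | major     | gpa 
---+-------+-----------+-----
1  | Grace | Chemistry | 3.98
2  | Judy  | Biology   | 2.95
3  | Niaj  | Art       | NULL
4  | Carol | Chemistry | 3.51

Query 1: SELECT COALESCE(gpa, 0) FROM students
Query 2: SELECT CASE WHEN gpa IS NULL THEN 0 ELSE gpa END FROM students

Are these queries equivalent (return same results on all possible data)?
Yes, equivalent

Both queries return: [(0,), (2.95,), (3.51,), (3.98,)]

Reason: COALESCE vs CASE for NULL handling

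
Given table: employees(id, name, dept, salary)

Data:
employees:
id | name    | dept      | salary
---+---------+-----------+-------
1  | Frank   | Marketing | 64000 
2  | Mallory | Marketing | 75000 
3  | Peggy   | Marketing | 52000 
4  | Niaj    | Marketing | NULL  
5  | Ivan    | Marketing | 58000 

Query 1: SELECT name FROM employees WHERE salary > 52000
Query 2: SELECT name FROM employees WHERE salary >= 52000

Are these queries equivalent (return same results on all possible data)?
No, not equivalent

Query 1 returns: [('Frank',), ('Mallory',), ('Ivan',)]
Query 2 returns: [('Frank',), ('Mallory',), ('Peggy',), ('Ivan',)]

Reason: > vs >= gives different results when salary = 52000 exists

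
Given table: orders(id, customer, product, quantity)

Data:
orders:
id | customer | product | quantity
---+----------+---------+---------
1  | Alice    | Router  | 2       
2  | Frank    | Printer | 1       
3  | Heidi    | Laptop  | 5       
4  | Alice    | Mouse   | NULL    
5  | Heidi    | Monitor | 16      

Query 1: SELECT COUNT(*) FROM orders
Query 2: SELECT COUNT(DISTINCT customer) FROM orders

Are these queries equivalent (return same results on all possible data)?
No, not equivalent

Query 1 returns: [(5,)]
Query 2 returns: [(3,)]

Reason: COUNT(*) counts rows, COUNT(DISTINCT customer) counts unique customers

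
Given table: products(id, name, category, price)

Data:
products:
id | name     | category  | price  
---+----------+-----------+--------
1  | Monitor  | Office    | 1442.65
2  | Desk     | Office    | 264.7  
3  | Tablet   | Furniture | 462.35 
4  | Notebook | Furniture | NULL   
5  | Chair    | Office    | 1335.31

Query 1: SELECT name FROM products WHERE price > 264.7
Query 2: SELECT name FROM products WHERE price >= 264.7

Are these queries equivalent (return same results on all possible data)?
No, not equivalent

Query 1 returns: [('Monitor',), ('Tablet',), ('Chair',)]
Query 2 returns: [('Monitor',), ('Desk',), ('Tablet',), ('Chair',)]

Reason: > vs >= gives different results when price = 264.7 exists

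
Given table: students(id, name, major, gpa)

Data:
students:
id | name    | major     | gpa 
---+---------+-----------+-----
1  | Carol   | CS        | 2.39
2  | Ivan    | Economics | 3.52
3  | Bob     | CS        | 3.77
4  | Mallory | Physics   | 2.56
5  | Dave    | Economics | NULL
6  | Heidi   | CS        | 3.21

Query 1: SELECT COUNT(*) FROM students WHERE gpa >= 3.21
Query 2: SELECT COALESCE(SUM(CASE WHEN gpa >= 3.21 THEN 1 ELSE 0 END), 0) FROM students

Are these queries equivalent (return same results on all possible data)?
Yes, equivalent

Both queries return: [(3,)]

Reason: COUNT with WHERE vs conditional SUM (COALESCE handles empty-table NULL)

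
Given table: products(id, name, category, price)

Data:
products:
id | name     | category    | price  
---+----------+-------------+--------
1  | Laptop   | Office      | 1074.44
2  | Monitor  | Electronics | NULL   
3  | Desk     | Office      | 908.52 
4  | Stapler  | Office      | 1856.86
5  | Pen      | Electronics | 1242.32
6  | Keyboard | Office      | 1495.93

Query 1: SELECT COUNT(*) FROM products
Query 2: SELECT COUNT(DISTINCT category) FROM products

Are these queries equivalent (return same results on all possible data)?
No, not equivalent

Query 1 returns: [(6,)]
Query 2 returns: [(2,)]

Reason: COUNT(*) counts rows, COUNT(DISTINCT category) counts unique categorys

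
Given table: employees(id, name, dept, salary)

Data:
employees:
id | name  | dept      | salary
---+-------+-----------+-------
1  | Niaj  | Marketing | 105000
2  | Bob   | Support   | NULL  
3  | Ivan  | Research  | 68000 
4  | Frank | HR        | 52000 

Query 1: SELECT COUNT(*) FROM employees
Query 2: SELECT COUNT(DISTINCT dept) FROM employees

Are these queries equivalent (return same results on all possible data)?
No, not equivalent

Query 1 returns: [(4,)]
Query 2 returns: [(4,)]

Reason: COUNT(*) counts rows, COUNT(DISTINCT dept) counts unique depts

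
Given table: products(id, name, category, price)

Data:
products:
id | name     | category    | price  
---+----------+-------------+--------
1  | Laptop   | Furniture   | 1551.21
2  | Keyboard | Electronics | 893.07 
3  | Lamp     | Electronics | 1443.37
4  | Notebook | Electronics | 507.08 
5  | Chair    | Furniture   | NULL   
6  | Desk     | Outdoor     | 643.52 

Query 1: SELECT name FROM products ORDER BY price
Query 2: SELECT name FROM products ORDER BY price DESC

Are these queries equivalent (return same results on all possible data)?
No, not equivalent

Query 1 returns: [('Chair',), ('Notebook',), ('Desk',), ('Keyboard',), ('Lamp',), ('Laptop',)]
Query 2 returns: [('Laptop',), ('Lamp',), ('Keyboard',), ('Desk',), ('Notebook',), ('Chair',)]

Reason: ASC vs DESC gives opposite ordering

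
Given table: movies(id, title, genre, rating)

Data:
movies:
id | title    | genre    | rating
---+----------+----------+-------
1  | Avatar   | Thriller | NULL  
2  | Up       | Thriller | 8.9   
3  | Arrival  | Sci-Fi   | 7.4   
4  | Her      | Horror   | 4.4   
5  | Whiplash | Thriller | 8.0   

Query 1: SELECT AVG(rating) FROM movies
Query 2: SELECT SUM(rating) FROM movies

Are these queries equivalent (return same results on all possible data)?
No, not equivalent

Query 1 returns: [(7.175000000000001,)]
Query 2 returns: [(28.700000000000003,)]

Reason: AVG vs SUM give different aggregate values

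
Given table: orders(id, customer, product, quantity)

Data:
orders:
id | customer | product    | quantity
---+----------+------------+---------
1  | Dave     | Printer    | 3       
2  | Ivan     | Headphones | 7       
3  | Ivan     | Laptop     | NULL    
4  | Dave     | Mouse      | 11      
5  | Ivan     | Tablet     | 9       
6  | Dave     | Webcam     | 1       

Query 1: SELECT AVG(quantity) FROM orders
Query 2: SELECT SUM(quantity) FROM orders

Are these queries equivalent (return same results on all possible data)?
No, not equivalent

Query 1 returns: [(6.2,)]
Query 2 returns: [(31,)]

Reason: AVG vs SUM give different aggregate values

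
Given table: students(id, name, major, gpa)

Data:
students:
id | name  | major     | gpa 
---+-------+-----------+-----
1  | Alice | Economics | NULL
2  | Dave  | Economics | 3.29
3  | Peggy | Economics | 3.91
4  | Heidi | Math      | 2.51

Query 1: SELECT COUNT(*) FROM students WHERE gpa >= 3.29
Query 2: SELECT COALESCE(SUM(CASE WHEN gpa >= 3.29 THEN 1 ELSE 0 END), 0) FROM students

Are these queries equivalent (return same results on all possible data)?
Yes, equivalent

Both queries return: [(2,)]

Reason: COUNT with WHERE vs conditional SUM (COALESCE handles empty-table NULL)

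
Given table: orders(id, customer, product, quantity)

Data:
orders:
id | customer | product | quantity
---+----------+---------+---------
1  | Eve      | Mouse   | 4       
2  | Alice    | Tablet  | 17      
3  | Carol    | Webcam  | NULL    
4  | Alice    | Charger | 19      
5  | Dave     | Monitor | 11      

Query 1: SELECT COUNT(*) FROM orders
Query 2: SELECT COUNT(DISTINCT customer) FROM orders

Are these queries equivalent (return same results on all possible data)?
No, not equivalent

Query 1 returns: [(5,)]
Query 2 returns: [(4,)]

Reason: COUNT(*) counts rows, COUNT(DISTINCT customer) counts unique customers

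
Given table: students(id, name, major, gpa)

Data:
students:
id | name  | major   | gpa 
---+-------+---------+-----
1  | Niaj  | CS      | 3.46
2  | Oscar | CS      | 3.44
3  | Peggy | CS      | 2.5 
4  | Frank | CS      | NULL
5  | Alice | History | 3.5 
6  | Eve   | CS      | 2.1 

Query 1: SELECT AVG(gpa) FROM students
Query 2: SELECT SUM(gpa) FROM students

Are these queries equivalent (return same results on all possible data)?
No, not equivalent

Query 1 returns: [(3.0,)]
Query 2 returns: [(15.0,)]

Reason: AVG vs SUM give different aggregate values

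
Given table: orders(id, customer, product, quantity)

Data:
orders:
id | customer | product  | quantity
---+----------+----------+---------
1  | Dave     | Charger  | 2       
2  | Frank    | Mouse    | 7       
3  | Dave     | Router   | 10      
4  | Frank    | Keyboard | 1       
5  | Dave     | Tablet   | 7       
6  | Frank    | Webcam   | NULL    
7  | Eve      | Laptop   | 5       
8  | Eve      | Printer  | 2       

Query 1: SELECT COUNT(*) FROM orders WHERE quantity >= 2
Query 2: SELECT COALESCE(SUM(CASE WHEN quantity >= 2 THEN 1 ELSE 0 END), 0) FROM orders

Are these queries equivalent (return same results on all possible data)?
Yes, equivalent

Both queries return: [(6,)]

Reason: COUNT with WHERE vs conditional SUM (COALESCE handles empty-table NULL)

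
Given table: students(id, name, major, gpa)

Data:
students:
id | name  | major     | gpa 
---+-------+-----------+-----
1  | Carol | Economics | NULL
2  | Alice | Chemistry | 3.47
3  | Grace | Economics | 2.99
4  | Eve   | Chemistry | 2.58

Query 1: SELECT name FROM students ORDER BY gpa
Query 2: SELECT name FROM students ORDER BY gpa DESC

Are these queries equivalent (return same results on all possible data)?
No, not equivalent

Query 1 returns: [('Carol',), ('Eve',), ('Grace',), ('Alice',)]
Query 2 returns: [('Alice',), ('Grace',), ('Eve',), ('Carol',)]

Reason: ASC vs DESC gives opposite ordering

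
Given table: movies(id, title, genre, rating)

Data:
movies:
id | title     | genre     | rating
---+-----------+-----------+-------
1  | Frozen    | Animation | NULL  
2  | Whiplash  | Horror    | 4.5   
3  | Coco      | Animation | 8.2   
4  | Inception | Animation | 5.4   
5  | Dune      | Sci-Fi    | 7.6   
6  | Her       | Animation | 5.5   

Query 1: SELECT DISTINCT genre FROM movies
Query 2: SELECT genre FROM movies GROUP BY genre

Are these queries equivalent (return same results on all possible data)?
Yes, equivalent

Both queries return: [('Animation',), ('Horror',), ('Sci-Fi',)]

Reason: Both get unique genres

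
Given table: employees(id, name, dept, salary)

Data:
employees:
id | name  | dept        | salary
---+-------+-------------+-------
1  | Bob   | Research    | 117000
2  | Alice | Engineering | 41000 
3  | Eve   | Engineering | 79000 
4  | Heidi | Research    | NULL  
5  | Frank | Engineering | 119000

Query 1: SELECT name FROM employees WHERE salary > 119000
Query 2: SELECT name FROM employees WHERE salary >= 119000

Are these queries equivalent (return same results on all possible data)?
No, not equivalent

Query 1 returns: []
Query 2 returns: [('Frank',)]

Reason: > vs >= gives different results when salary = 119000 exists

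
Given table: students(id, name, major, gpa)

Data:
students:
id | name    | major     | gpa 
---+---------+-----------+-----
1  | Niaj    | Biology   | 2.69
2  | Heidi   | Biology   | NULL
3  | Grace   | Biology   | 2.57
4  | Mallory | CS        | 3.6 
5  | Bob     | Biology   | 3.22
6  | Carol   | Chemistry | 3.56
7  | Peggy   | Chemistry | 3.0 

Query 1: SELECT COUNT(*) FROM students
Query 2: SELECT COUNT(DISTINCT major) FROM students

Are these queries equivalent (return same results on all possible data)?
No, not equivalent

Query 1 returns: [(7,)]
Query 2 returns: [(3,)]

Reason: COUNT(*) counts rows, COUNT(DISTINCT major) counts unique majors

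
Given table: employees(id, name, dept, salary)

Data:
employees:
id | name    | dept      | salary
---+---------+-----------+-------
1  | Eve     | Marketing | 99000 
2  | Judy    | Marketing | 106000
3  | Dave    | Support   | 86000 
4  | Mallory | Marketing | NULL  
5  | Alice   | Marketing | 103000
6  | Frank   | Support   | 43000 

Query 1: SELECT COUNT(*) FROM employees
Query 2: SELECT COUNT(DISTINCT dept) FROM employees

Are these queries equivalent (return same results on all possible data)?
No, not equivalent

Query 1 returns: [(6,)]
Query 2 returns: [(2,)]

Reason: COUNT(*) counts rows, COUNT(DISTINCT dept) counts unique depts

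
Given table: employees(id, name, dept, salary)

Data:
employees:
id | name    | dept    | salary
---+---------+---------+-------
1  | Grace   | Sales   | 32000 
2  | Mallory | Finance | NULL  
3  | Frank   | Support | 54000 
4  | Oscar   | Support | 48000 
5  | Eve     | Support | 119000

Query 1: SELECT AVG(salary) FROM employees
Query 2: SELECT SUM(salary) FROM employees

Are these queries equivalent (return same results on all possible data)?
No, not equivalent

Query 1 returns: [(63250.0,)]
Query 2 returns: [(253000,)]

Reason: AVG vs SUM give different aggregate values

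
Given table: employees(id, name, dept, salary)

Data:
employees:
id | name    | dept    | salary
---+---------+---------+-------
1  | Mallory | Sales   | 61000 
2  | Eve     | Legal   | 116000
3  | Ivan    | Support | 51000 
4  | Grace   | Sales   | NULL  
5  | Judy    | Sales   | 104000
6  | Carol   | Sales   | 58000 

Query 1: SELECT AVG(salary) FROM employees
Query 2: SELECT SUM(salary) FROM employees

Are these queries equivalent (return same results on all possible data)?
No, not equivalent

Query 1 returns: [(78000.0,)]
Query 2 returns: [(390000,)]

Reason: AVG vs SUM give different aggregate values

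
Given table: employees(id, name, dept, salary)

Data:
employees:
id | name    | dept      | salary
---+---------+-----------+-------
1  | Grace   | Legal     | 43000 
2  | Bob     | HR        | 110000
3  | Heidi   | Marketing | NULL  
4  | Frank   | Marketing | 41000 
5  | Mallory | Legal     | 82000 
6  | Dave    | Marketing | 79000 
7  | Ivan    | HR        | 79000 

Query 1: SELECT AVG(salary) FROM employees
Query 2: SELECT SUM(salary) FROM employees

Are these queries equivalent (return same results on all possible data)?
No, not equivalent

Query 1 returns: [(72333.33333333333,)]
Query 2 returns: [(434000,)]

Reason: AVG vs SUM give different aggregate values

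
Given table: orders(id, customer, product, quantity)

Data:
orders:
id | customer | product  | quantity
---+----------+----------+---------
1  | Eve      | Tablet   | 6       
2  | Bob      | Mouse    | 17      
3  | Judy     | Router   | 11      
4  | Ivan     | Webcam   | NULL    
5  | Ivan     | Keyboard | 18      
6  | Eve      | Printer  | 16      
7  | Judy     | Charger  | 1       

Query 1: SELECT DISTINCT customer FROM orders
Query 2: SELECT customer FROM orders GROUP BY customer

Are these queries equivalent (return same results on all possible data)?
Yes, equivalent

Both queries return: [('Bob',), ('Eve',), ('Ivan',), ('Judy',)]

Reason: Both get unique customers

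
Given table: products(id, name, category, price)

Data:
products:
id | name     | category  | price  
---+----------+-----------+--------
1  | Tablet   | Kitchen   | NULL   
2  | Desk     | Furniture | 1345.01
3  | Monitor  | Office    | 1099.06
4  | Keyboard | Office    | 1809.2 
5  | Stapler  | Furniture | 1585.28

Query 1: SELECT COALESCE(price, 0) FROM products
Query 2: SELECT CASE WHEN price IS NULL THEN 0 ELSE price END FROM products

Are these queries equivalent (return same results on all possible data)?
Yes, equivalent

Both queries return: [(0,), (1099.06,), (1345.01,), (1585.28,), (1809.2,)]

Reason: COALESCE vs CASE for NULL handling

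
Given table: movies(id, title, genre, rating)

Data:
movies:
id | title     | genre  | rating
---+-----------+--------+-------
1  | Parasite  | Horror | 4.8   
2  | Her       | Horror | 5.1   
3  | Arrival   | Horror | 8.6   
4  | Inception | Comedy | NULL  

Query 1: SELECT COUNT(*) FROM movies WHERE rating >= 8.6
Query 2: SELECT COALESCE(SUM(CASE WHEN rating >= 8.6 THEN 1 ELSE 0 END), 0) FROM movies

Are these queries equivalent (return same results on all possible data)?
Yes, equivalent

Both queries return: [(1,)]

Reason: COUNT with WHERE vs conditional SUM (COALESCE handles empty-table NULL)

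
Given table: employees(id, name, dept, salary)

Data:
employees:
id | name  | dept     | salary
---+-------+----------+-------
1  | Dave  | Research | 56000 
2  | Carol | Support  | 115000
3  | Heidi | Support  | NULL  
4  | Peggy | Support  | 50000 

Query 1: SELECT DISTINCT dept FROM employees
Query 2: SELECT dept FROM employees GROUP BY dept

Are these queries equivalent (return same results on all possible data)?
Yes, equivalent

Both queries return: [('Research',), ('Support',)]

Reason: Both get unique depts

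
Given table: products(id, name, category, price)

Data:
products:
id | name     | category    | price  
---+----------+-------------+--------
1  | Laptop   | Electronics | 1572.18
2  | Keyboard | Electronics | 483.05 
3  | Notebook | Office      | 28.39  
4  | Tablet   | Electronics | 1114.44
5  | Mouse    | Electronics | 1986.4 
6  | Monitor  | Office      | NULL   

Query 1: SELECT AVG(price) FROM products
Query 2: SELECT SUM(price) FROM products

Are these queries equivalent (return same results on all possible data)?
No, not equivalent

Query 1 returns: [(1036.892,)]
Query 2 returns: [(5184.46,)]

Reason: AVG vs SUM give different aggregate values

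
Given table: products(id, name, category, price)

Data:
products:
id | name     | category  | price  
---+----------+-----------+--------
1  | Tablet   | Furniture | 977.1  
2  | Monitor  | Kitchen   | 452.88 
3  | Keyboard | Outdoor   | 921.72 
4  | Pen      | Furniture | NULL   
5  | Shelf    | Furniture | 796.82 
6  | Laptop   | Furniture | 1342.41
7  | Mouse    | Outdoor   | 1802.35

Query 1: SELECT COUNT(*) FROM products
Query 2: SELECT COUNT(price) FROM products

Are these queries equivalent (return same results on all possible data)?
No, not equivalent

Query 1 returns: [(7,)]
Query 2 returns: [(6,)]

Reason: COUNT(*) includes NULLs, COUNT(column) excludes them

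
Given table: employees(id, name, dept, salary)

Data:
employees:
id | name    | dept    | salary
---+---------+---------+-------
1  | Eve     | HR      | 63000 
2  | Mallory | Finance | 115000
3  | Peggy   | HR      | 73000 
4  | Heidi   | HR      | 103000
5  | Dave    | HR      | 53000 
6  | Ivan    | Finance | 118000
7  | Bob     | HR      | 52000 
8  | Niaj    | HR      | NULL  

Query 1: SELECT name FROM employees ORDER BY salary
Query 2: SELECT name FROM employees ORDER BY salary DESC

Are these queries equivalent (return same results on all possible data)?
No, not equivalent

Query 1 returns: [('Niaj',), ('Bob',), ('Dave',), ('Eve',), ('Peggy',), ('Heidi',), ('Mallory',), ('Ivan',)]
Query 2 returns: [('Ivan',), ('Mallory',), ('Heidi',), ('Peggy',), ('Eve',), ('Dave',), ('Bob',), ('Niaj',)]

Reason: ASC vs DESC gives opposite ordering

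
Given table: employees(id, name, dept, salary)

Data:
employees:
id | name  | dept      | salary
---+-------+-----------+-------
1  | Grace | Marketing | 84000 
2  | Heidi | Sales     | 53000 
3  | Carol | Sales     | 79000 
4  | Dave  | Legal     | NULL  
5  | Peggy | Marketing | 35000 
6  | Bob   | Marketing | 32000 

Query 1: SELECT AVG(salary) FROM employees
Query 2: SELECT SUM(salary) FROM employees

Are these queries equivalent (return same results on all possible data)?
No, not equivalent

Query 1 returns: [(56600.0,)]
Query 2 returns: [(283000,)]

Reason: AVG vs SUM give different aggregate values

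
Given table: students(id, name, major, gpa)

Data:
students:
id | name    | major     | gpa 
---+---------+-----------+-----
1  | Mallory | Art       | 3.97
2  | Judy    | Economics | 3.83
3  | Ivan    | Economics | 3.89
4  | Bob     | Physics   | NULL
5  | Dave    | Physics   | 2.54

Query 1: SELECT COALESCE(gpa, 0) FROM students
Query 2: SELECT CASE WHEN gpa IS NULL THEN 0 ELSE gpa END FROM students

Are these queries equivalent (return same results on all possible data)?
Yes, equivalent

Both queries return: [(0,), (2.54,), (3.83,), (3.89,), (3.97,)]

Reason: COALESCE vs CASE for NULL handling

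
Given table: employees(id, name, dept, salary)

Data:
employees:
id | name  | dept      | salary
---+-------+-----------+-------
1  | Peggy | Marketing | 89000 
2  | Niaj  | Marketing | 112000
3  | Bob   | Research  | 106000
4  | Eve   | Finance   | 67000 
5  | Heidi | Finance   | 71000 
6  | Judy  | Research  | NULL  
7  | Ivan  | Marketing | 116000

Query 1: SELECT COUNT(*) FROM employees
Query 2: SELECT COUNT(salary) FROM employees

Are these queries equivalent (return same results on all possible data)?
No, not equivalent

Query 1 returns: [(7,)]
Query 2 returns: [(6,)]

Reason: COUNT(*) includes NULLs, COUNT(column) excludes them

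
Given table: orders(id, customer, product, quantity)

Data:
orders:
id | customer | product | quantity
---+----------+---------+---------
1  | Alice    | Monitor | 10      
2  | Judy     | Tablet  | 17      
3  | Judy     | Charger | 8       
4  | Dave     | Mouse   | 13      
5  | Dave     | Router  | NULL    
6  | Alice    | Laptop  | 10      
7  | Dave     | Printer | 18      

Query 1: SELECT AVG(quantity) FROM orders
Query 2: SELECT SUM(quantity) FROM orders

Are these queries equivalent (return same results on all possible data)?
No, not equivalent

Query 1 returns: [(12.666666666666666,)]
Query 2 returns: [(76,)]

Reason: AVG vs SUM give different aggregate values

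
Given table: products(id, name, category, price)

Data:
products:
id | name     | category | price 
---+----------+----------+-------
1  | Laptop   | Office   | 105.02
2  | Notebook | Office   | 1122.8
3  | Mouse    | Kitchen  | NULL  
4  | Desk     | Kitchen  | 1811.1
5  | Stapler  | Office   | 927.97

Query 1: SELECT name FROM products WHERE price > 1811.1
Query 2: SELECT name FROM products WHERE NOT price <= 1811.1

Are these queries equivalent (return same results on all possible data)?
Yes, equivalent

Both queries return: []

Reason: Both filter price > 1811.1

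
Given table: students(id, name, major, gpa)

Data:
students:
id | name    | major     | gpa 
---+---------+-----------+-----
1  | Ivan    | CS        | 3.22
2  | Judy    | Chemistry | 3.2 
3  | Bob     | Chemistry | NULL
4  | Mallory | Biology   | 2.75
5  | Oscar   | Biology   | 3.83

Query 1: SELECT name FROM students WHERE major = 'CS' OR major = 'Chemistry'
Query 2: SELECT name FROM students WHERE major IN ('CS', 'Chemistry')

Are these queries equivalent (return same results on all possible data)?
Yes, equivalent

Both queries return: [('Bob',), ('Ivan',), ('Judy',)]

Reason: OR vs IN are equivalent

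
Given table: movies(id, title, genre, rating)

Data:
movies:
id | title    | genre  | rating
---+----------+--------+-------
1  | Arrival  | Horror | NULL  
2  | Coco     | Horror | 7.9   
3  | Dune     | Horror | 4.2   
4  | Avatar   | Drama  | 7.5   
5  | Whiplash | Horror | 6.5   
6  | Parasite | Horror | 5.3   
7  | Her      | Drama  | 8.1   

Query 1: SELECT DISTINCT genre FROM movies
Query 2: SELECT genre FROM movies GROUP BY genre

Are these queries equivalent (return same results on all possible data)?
Yes, equivalent

Both queries return: [('Drama',), ('Horror',)]

Reason: Both get unique genres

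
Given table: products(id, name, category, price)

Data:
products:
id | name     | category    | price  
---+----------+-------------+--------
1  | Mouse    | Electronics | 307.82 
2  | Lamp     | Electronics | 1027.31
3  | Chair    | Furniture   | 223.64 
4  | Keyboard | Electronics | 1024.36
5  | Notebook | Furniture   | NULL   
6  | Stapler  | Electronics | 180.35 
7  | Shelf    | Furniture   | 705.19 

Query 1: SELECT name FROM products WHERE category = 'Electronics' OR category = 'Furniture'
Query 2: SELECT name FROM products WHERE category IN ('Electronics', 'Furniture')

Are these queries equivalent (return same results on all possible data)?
Yes, equivalent

Both queries return: [('Chair',), ('Keyboard',), ('Lamp',), ('Mouse',), ('Notebook',), ('Shelf',), ('Stapler',)]

Reason: OR vs IN are equivalent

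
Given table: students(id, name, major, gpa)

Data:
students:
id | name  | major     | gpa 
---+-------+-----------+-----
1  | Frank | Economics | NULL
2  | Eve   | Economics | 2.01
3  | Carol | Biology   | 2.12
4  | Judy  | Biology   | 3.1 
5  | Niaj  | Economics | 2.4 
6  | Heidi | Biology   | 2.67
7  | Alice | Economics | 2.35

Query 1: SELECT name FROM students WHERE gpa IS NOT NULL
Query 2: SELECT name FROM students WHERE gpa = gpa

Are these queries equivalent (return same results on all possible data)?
Yes, equivalent

Both queries return: [('Alice',), ('Carol',), ('Eve',), ('Heidi',), ('Judy',), ('Niaj',)]

Reason: IS NOT NULL vs self-equality (both exclude NULLs)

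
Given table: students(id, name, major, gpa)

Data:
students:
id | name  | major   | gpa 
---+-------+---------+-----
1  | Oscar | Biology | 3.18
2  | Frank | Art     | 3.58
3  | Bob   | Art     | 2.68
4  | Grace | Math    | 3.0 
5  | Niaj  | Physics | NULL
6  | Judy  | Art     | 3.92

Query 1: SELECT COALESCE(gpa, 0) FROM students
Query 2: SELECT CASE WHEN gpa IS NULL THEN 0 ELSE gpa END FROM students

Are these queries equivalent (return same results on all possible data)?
Yes, equivalent

Both queries return: [(0,), (2.68,), (3.0,), (3.18,), (3.58,), (3.92,)]

Reason: COALESCE vs CASE for NULL handling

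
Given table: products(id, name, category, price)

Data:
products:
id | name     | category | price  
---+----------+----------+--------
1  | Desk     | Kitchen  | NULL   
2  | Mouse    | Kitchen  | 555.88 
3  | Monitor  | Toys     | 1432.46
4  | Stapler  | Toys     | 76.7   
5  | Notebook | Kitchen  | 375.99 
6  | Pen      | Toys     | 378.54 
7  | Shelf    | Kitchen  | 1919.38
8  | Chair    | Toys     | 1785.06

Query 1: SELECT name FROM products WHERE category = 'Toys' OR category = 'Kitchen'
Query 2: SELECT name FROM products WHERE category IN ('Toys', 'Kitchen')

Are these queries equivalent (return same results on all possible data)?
Yes, equivalent

Both queries return: [('Chair',), ('Desk',), ('Monitor',), ('Mouse',), ('Notebook',), ('Pen',), ('Shelf',), ('Stapler',)]

Reason: OR vs IN are equivalent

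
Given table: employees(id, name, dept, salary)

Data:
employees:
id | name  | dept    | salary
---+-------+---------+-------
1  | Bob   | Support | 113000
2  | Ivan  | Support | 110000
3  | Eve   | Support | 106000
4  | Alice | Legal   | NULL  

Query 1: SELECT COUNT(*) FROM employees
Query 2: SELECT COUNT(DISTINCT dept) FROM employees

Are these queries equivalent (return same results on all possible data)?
No, not equivalent

Query 1 returns: [(4,)]
Query 2 returns: [(2,)]

Reason: COUNT(*) counts rows, COUNT(DISTINCT dept) counts unique depts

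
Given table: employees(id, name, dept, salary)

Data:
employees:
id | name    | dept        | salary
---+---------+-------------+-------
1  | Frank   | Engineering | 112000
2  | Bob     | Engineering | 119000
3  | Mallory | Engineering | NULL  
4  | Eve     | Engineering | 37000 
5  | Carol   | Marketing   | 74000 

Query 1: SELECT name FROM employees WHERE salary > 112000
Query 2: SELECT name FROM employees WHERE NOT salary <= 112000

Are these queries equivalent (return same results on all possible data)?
Yes, equivalent

Both queries return: [('Bob',)]

Reason: Both filter salary > 112000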